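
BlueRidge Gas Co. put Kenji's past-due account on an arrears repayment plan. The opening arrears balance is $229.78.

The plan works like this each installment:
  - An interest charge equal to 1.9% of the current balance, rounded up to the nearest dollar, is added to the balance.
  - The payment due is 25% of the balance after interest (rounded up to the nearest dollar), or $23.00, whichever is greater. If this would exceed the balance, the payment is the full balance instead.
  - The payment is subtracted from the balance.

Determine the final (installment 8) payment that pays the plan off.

Installment 1: $229.78 +$5.00 interest = $234.78; pay $59.00 → $175.78
Installment 2: $175.78 +$4.00 interest = $179.78; pay $45.00 → $134.78
Installment 3: $134.78 +$3.00 interest = $137.78; pay $35.00 → $102.78
Installment 4: $102.78 +$2.00 interest = $104.78; pay $27.00 → $77.78
Installment 5: $77.78 +$2.00 interest = $79.78; pay $23.00 → $56.78
Installment 6: $56.78 +$2.00 interest = $58.78; pay $23.00 → $35.78
Installment 7: $35.78 +$1.00 interest = $36.78; pay $23.00 → $13.78
Installment 8: $13.78 +$1.00 interest = $14.78; pay $14.78 → $0.00

$14.78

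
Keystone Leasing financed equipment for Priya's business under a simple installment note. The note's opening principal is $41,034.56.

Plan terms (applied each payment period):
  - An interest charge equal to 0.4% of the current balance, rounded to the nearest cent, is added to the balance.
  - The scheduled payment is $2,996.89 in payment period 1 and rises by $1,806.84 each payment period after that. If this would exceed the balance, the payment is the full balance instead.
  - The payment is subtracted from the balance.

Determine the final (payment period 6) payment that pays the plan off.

Payment period 1: opening $41,034.56; interest $164.14 → $41,198.70; payment $2,996.89; balance $38,201.81
Payment period 2: opening $38,201.81; interest $152.81 → $38,354.62; payment $4,803.73; balance $33,550.89
Payment period 3: opening $33,550.89; interest $134.20 → $33,685.09; payment $6,610.57; balance $27,074.52
Payment period 4: opening $27,074.52; interest $108.30 → $27,182.82; payment $8,417.41; balance $18,765.41
Payment period 5: opening $18,765.41; interest $75.06 → $18,840.47; payment $10,224.25; balance $8,616.22
Payment period 6: opening $8,616.22; interest $34.46 → $8,650.68; payment $8,650.68; balance $0.00

$8,650.68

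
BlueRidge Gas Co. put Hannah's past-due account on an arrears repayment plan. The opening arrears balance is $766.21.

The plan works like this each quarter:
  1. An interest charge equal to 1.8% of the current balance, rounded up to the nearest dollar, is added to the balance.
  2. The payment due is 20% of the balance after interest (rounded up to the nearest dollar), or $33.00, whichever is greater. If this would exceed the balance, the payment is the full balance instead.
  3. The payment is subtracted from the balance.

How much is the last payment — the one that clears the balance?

Quarter 1: $766.21 +$14.00 interest = $780.21; pay $157.00 → $623.21
Quarter 2: $623.21 +$12.00 interest = $635.21; pay $128.00 → $507.21
Quarter 3: $507.21 +$10.00 interest = $517.21; pay $104.00 → $413.21
Quarter 4: $413.21 +$8.00 interest = $421.21; pay $85.00 → $336.21
Quarter 5: $336.21 +$7.00 interest = $343.21; pay $69.00 → $274.21
Quarter 6: $274.21 +$5.00 interest = $279.21; pay $56.00 → $223.21
Quarter 7: $223.21 +$5.00 interest = $228.21; pay $46.00 → $182.21
Quarter 8: $182.21 +$4.00 interest = $186.21; pay $38.00 → $148.21
Quarter 9: $148.21 +$3.00 interest = $151.21; pay $33.00 → $118.21
Quarter 10: $118.21 +$3.00 interest = $121.21; pay $33.00 → $88.21
Quarter 11: $88.21 +$2.00 interest = $90.21; pay $33.00 → $57.21
Quarter 12: $57.21 +$2.00 interest = $59.21; pay $33.00 → $26.21
Quarter 13: $26.21 +$1.00 interest = $27.21; pay $27.21 → $0.00

$27.21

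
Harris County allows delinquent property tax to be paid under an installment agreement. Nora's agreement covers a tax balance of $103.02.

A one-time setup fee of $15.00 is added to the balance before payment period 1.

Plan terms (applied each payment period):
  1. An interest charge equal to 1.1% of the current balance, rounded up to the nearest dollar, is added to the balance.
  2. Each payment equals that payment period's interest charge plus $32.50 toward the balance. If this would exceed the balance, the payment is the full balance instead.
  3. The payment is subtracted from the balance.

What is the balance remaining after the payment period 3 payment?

Payment period 1: opening $118.02; interest $2.00 → $120.02; payment $34.50; balance $85.52
Payment period 2: opening $85.52; interest $1.00 → $86.52; payment $33.50; balance $53.02
Payment period 3: opening $53.02; interest $1.00 → $54.02; payment $33.50; balance $20.52

$20.52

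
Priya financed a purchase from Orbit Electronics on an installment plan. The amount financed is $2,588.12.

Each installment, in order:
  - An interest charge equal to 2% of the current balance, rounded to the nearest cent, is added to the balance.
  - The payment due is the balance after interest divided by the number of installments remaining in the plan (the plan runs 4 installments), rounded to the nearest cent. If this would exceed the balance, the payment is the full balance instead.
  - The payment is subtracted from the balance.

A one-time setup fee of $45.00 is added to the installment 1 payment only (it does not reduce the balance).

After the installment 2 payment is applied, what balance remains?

# | Opening | Interest | Payment | Fee | End bal
1 | $2,588.12 | $51.76 | $659.97 | $45.00 | $1,979.91
2 | $1,979.91 | $39.60 | $673.17 | — | $1,346.34

$1,346.34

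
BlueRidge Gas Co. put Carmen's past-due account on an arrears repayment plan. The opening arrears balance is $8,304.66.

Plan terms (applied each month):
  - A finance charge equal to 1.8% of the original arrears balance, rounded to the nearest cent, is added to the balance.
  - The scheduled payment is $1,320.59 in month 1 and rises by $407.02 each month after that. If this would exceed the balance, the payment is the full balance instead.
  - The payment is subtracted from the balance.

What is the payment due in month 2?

Month 1: $8,304.66 +$149.48 interest = $8,454.14; pay $1,320.59 → $7,133.55
Month 2: $7,133.55 +$149.48 interest = $7,283.03; pay $1,727.61 → $5,555.42

$1,727.61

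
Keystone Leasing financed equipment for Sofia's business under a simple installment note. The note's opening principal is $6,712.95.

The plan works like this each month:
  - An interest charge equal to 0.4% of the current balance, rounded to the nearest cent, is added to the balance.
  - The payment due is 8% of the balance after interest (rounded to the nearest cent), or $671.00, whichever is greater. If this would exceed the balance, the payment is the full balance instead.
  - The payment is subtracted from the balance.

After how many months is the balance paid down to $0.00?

Month 1: opening $6,712.95; interest $26.85 → $6,739.80; payment $671.00; balance $6,068.80
Month 2: opening $6,068.80; interest $24.28 → $6,093.08; payment $671.00; balance $5,422.08
Month 3: opening $5,422.08; interest $21.69 → $5,443.77; payment $671.00; balance $4,772.77
Month 4: opening $4,772.77; interest $19.09 → $4,791.86; payment $671.00; balance $4,120.86
Month 5: opening $4,120.86; interest $16.48 → $4,137.34; payment $671.00; balance $3,466.34
Month 6: opening $3,466.34; interest $13.87 → $3,480.21; payment $671.00; balance $2,809.21
Month 7: opening $2,809.21; interest $11.24 → $2,820.45; payment $671.00; balance $2,149.45
Month 8: opening $2,149.45; interest $8.60 → $2,158.05; payment $671.00; balance $1,487.05
Month 9: opening $1,487.05; interest $5.95 → $1,493.00; payment $671.00; balance $822.00
Month 10: opening $822.00; interest $3.29 → $825.29; payment $671.00; balance $154.29
Month 11: opening $154.29; interest $0.62 → $154.91; payment $154.91; balance $0.00
Balance reaches $0.00 in month 11.

11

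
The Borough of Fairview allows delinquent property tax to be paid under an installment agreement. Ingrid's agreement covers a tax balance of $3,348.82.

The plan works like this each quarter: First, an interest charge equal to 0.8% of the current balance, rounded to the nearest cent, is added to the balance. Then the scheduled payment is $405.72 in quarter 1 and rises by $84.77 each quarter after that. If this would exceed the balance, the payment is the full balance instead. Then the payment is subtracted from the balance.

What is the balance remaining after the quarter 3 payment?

Quarter 1: $3,348.82 +$26.79 interest = $3,375.61; pay $405.72 → $2,969.89
Quarter 2: $2,969.89 +$23.76 interest = $2,993.65; pay $490.49 → $2,503.16
Quarter 3: $2,503.16 +$20.03 interest = $2,523.19; pay $575.26 → $1,947.93

$1,947.93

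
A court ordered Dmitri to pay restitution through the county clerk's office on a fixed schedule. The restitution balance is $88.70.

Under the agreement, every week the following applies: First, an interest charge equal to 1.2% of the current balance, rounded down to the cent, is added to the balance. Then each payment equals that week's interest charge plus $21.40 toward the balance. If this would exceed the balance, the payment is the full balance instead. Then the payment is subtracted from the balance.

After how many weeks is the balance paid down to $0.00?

# | Opening | Interest | Payment | End bal
1 | $88.70 | $1.06 | $22.46 | $67.30
2 | $67.30 | $0.80 | $22.20 | $45.90
3 | $45.90 | $0.55 | $21.95 | $24.50
4 | $24.50 | $0.29 | $21.69 | $3.10
5 | $3.10 | $0.03 | $3.13 | $0.00
Balance reaches $0.00 in week 5.

5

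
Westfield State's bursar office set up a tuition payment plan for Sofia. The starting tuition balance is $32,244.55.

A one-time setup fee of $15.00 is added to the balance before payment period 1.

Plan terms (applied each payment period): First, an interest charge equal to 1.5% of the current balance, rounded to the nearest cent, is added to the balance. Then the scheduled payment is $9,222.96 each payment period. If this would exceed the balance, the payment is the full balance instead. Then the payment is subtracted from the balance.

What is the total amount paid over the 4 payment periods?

Payment period 1: $32,259.55 +$483.89 interest = $32,743.44; pay $9,222.96 → $23,520.48
Payment period 2: $23,520.48 +$352.81 interest = $23,873.29; pay $9,222.96 → $14,650.33
Payment period 3: $14,650.33 +$219.75 interest = $14,870.08; pay $9,222.96 → $5,647.12
Payment period 4: $5,647.12 +$84.71 interest = $5,731.83; pay $5,731.83 → $0.00
Total paid: $33,400.71

$33,400.71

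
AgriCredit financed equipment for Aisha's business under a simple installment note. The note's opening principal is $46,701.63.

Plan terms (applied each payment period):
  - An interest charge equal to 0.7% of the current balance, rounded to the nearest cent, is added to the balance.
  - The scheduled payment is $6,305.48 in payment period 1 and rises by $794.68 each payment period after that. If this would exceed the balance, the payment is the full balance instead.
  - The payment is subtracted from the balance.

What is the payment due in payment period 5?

$9,484.20

Payment period 1: $46,701.63 +$326.91 interest = $47,028.54; pay $6,305.48 → $40,723.06
Payment period 2: $40,723.06 +$285.06 interest = $41,008.12; pay $7,100.16 → $33,907.96
Payment period 3: $33,907.96 +$237.36 interest = $34,145.32; pay $7,894.84 → $26,250.48
Payment period 4: $26,250.48 +$183.75 interest = $26,434.23; pay $8,689.52 → $17,744.71
Payment period 5: $17,744.71 +$124.21 interest = $17,868.92; pay $9,484.20 → $8,384.72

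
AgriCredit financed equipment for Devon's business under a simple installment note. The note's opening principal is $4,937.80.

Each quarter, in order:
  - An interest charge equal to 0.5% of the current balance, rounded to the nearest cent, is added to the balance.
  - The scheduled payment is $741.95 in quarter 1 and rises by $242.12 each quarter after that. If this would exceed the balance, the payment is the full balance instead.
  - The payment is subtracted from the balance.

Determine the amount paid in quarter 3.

$1,226.19

Quarter 1: opening $4,937.80; interest $24.69 → $4,962.49; payment $741.95; balance $4,220.54
Quarter 2: opening $4,220.54; interest $21.10 → $4,241.64; payment $984.07; balance $3,257.57
Quarter 3: opening $3,257.57; interest $16.29 → $3,273.86; payment $1,226.19; balance $2,047.67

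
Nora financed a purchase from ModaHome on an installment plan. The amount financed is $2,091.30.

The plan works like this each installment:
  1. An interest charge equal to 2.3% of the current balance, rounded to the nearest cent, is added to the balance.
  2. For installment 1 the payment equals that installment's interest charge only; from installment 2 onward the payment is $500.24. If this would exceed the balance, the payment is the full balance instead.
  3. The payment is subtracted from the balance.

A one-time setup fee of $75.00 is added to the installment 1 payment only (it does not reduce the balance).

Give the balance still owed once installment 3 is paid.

# | Opening | Interest | Payment | Fee | End bal
1 | $2,091.30 | $48.10 | $48.10 | $75.00 | $2,091.30
2 | $2,091.30 | $48.10 | $500.24 | — | $1,639.16
3 | $1,639.16 | $37.70 | $500.24 | — | $1,176.62

$1,176.62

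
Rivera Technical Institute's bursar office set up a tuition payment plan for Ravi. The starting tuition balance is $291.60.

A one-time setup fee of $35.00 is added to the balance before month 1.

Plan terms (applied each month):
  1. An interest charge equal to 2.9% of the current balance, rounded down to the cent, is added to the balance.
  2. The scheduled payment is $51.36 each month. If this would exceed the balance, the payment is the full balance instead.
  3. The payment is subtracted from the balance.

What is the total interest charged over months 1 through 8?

Month 1: opening $326.60; interest $9.47 → $336.07; payment $51.36; balance $284.71
Month 2: opening $284.71; interest $8.25 → $292.96; payment $51.36; balance $241.60
Month 3: opening $241.60; interest $7.00 → $248.60; payment $51.36; balance $197.24
Month 4: opening $197.24; interest $5.71 → $202.95; payment $51.36; balance $151.59
Month 5: opening $151.59; interest $4.39 → $155.98; payment $51.36; balance $104.62
Month 6: opening $104.62; interest $3.03 → $107.65; payment $51.36; balance $56.29
Month 7: opening $56.29; interest $1.63 → $57.92; payment $51.36; balance $6.56
Month 8: opening $6.56; interest $0.19 → $6.75; payment $6.75; balance $0.00
Total interest: $9.47 + $8.25 + $7.00 + $5.71 + $4.39 + $3.03 + $1.63 + $0.19 = $39.67

$39.67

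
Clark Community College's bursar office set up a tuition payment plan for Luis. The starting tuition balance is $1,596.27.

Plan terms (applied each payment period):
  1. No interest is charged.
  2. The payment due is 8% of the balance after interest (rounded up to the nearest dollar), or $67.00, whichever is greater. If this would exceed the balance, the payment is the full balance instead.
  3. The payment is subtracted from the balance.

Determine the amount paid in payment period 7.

Payment period 1: $1,596.27 − $128.00 → $1,468.27
Payment period 2: $1,468.27 − $118.00 → $1,350.27
Payment period 3: $1,350.27 − $109.00 → $1,241.27
Payment period 4: $1,241.27 − $100.00 → $1,141.27
Payment period 5: $1,141.27 − $92.00 → $1,049.27
Payment period 6: $1,049.27 − $84.00 → $965.27
Payment period 7: $965.27 − $78.00 → $887.27

$78.00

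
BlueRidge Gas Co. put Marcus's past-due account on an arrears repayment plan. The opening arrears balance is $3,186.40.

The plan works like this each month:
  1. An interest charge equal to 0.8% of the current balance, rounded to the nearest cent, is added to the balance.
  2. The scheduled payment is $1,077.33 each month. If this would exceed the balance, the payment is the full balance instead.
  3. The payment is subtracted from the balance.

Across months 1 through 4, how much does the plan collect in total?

$3,237.60

Month 1: opening $3,186.40; interest $25.49 → $3,211.89; payment $1,077.33; balance $2,134.56
Month 2: opening $2,134.56; interest $17.08 → $2,151.64; payment $1,077.33; balance $1,074.31
Month 3: opening $1,074.31; interest $8.59 → $1,082.90; payment $1,077.33; balance $5.57
Month 4: opening $5.57; interest $0.04 → $5.61; payment $5.61; balance $0.00
Total paid: $3,237.60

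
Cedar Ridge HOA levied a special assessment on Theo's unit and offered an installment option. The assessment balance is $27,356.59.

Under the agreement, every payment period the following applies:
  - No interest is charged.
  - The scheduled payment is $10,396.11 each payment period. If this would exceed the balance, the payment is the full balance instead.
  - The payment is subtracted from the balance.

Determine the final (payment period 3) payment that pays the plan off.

Payment period 1: opening $27,356.59; payment $10,396.11; balance $16,960.48
Payment period 2: opening $16,960.48; payment $10,396.11; balance $6,564.37
Payment period 3: opening $6,564.37; payment $6,564.37; balance $0.00

$6,564.37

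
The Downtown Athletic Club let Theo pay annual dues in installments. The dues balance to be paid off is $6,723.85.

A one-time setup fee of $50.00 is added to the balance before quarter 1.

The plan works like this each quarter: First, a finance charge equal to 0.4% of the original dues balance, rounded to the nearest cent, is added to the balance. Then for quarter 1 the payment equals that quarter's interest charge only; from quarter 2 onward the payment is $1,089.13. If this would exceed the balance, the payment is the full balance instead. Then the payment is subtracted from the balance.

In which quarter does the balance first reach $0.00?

8

Quarter 1: opening $6,773.85; interest $26.90 → $6,800.75; payment $26.90; balance $6,773.85
Quarter 2: opening $6,773.85; interest $26.90 → $6,800.75; payment $1,089.13; balance $5,711.62
Quarter 3: opening $5,711.62; interest $26.90 → $5,738.52; payment $1,089.13; balance $4,649.39
Quarter 4: opening $4,649.39; interest $26.90 → $4,676.29; payment $1,089.13; balance $3,587.16
Quarter 5: opening $3,587.16; interest $26.90 → $3,614.06; payment $1,089.13; balance $2,524.93
Quarter 6: opening $2,524.93; interest $26.90 → $2,551.83; payment $1,089.13; balance $1,462.70
Quarter 7: opening $1,462.70; interest $26.90 → $1,489.60; payment $1,089.13; balance $400.47
Quarter 8: opening $400.47; interest $26.90 → $427.37; payment $427.37; balance $0.00
Balance reaches $0.00 in quarter 8.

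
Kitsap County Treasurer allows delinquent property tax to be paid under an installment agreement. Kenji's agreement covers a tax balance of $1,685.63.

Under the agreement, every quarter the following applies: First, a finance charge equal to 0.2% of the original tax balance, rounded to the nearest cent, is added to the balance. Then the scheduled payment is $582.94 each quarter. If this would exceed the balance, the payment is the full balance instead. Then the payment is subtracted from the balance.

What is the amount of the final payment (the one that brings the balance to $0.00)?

$529.86

Quarter 1: opening $1,685.63; interest $3.37 → $1,689.00; payment $582.94; balance $1,106.06
Quarter 2: opening $1,106.06; interest $3.37 → $1,109.43; payment $582.94; balance $526.49
Quarter 3: opening $526.49; interest $3.37 → $529.86; payment $529.86; balance $0.00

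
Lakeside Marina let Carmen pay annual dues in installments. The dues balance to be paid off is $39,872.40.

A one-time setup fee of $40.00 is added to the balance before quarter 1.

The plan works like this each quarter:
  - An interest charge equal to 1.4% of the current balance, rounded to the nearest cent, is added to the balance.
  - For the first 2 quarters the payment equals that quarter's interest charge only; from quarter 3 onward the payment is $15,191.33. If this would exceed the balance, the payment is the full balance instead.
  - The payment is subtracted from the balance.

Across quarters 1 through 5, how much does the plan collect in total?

$42,088.82

Quarter 1: $39,912.40 +$558.77 interest = $40,471.17; pay $558.77 → $39,912.40
Quarter 2: $39,912.40 +$558.77 interest = $40,471.17; pay $558.77 → $39,912.40
Quarter 3: $39,912.40 +$558.77 interest = $40,471.17; pay $15,191.33 → $25,279.84
Quarter 4: $25,279.84 +$353.92 interest = $25,633.76; pay $15,191.33 → $10,442.43
Quarter 5: $10,442.43 +$146.19 interest = $10,588.62; pay $10,588.62 → $0.00
Total paid: $42,088.82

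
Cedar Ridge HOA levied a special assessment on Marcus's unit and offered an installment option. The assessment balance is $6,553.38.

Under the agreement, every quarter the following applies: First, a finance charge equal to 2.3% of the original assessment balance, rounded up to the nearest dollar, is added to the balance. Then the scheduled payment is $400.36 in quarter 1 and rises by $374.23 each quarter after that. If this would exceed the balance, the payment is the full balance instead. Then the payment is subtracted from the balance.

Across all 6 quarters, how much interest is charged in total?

$906.00

Quarter 1: $6,553.38 +$151.00 interest = $6,704.38; pay $400.36 → $6,304.02
Quarter 2: $6,304.02 +$151.00 interest = $6,455.02; pay $774.59 → $5,680.43
Quarter 3: $5,680.43 +$151.00 interest = $5,831.43; pay $1,148.82 → $4,682.61
Quarter 4: $4,682.61 +$151.00 interest = $4,833.61; pay $1,523.05 → $3,310.56
Quarter 5: $3,310.56 +$151.00 interest = $3,461.56; pay $1,897.28 → $1,564.28
Quarter 6: $1,564.28 +$151.00 interest = $1,715.28; pay $1,715.28 → $0.00
Total interest: $151.00 + $151.00 + $151.00 + $151.00 + $151.00 + $151.00 = $906.00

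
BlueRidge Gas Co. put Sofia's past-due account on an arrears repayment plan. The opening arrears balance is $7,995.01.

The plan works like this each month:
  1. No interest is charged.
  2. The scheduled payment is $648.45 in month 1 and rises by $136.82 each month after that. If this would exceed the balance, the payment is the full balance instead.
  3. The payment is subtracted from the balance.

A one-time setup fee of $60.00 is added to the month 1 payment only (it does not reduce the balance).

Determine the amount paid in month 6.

Month 1: opening $7,995.01; payment $648.45 (+ $60.00 fee); balance $7,346.56
Month 2: opening $7,346.56; payment $785.27; balance $6,561.29
Month 3: opening $6,561.29; payment $922.09; balance $5,639.20
Month 4: opening $5,639.20; payment $1,058.91; balance $4,580.29
Month 5: opening $4,580.29; payment $1,195.73; balance $3,384.56
Month 6: opening $3,384.56; payment $1,332.55; balance $2,052.01

$1,332.55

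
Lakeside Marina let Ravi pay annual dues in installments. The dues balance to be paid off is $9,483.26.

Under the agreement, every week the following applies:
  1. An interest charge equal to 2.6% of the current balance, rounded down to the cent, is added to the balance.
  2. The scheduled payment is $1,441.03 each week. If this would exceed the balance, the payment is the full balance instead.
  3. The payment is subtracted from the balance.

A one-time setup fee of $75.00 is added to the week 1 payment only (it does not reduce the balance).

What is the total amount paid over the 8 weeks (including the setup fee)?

$10,614.45

Week 1: opening $9,483.26; interest $246.56 → $9,729.82; payment $1,441.03 (+ $75.00 fee); balance $8,288.79
Week 2: opening $8,288.79; interest $215.50 → $8,504.29; payment $1,441.03; balance $7,063.26
Week 3: opening $7,063.26; interest $183.64 → $7,246.90; payment $1,441.03; balance $5,805.87
Week 4: opening $5,805.87; interest $150.95 → $5,956.82; payment $1,441.03; balance $4,515.79
Week 5: opening $4,515.79; interest $117.41 → $4,633.20; payment $1,441.03; balance $3,192.17
Week 6: opening $3,192.17; interest $82.99 → $3,275.16; payment $1,441.03; balance $1,834.13
Week 7: opening $1,834.13; interest $47.68 → $1,881.81; payment $1,441.03; balance $440.78
Week 8: opening $440.78; interest $11.46 → $452.24; payment $452.24; balance $0.00
Total paid: $10,614.45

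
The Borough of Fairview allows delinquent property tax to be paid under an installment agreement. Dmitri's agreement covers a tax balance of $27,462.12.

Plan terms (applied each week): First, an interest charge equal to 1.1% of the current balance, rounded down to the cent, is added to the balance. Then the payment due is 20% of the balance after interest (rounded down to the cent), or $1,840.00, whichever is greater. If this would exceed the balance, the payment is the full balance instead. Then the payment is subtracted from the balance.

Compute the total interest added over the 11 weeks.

$1,365.19

Week 1: opening $27,462.12; interest $302.08 → $27,764.20; payment $5,552.84; balance $22,211.36
Week 2: opening $22,211.36; interest $244.32 → $22,455.68; payment $4,491.13; balance $17,964.55
Week 3: opening $17,964.55; interest $197.61 → $18,162.16; payment $3,632.43; balance $14,529.73
Week 4: opening $14,529.73; interest $159.82 → $14,689.55; payment $2,937.91; balance $11,751.64
Week 5: opening $11,751.64; interest $129.26 → $11,880.90; payment $2,376.18; balance $9,504.72
Week 6: opening $9,504.72; interest $104.55 → $9,609.27; payment $1,921.85; balance $7,687.42
Week 7: opening $7,687.42; interest $84.56 → $7,771.98; payment $1,840.00; balance $5,931.98
Week 8: opening $5,931.98; interest $65.25 → $5,997.23; payment $1,840.00; balance $4,157.23
Week 9: opening $4,157.23; interest $45.72 → $4,202.95; payment $1,840.00; balance $2,362.95
Week 10: opening $2,362.95; interest $25.99 → $2,388.94; payment $1,840.00; balance $548.94
Week 11: opening $548.94; interest $6.03 → $554.97; payment $554.97; balance $0.00
Total interest: $302.08 + $244.32 + $197.61 + $159.82 + $129.26 + $104.55 + $84.56 + $65.25 + $45.72 + $25.99 + $6.03 = $1,365.19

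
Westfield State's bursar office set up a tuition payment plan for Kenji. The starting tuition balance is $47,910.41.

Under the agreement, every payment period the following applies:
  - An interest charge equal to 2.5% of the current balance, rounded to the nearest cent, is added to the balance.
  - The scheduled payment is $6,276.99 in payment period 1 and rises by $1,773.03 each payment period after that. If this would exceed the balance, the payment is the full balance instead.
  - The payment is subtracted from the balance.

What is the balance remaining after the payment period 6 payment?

$0.00

Payment period 1: opening $47,910.41; interest $1,197.76 → $49,108.17; payment $6,276.99; balance $42,831.18
Payment period 2: opening $42,831.18; interest $1,070.78 → $43,901.96; payment $8,050.02; balance $35,851.94
Payment period 3: opening $35,851.94; interest $896.30 → $36,748.24; payment $9,823.05; balance $26,925.19
Payment period 4: opening $26,925.19; interest $673.13 → $27,598.32; payment $11,596.08; balance $16,002.24
Payment period 5: opening $16,002.24; interest $400.06 → $16,402.30; payment $13,369.11; balance $3,033.19
Payment period 6: opening $3,033.19; interest $75.83 → $3,109.02; payment $3,109.02; balance $0.00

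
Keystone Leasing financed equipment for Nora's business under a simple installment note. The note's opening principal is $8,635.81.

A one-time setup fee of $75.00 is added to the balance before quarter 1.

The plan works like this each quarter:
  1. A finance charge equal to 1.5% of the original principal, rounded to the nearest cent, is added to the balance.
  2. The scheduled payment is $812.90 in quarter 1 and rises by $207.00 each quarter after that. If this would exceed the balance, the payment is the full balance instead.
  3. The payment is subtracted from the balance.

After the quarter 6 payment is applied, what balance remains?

Quarter 1: $8,710.81 +$129.54 interest = $8,840.35; pay $812.90 → $8,027.45
Quarter 2: $8,027.45 +$129.54 interest = $8,156.99; pay $1,019.90 → $7,137.09
Quarter 3: $7,137.09 +$129.54 interest = $7,266.63; pay $1,226.90 → $6,039.73
Quarter 4: $6,039.73 +$129.54 interest = $6,169.27; pay $1,433.90 → $4,735.37
Quarter 5: $4,735.37 +$129.54 interest = $4,864.91; pay $1,640.90 → $3,224.01
Quarter 6: $3,224.01 +$129.54 interest = $3,353.55; pay $1,847.90 → $1,505.65

$1,505.65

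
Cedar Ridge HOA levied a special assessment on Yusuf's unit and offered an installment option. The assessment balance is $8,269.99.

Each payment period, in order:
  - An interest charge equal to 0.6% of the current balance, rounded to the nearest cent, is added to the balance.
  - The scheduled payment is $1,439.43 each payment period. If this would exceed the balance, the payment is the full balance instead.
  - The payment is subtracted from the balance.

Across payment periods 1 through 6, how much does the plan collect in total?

$8,441.61

# | Opening | Interest | Payment | End bal
1 | $8,269.99 | $49.62 | $1,439.43 | $6,880.18
2 | $6,880.18 | $41.28 | $1,439.43 | $5,482.03
3 | $5,482.03 | $32.89 | $1,439.43 | $4,075.49
4 | $4,075.49 | $24.45 | $1,439.43 | $2,660.51
5 | $2,660.51 | $15.96 | $1,439.43 | $1,237.04
6 | $1,237.04 | $7.42 | $1,244.46 | $0.00
Total paid: $8,441.61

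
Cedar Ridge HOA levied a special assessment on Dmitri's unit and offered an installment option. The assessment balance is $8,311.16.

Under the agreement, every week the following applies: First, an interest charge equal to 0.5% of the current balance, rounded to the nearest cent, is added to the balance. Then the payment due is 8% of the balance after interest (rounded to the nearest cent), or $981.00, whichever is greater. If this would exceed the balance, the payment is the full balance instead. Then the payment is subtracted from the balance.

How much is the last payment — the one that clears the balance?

$666.08

Week 1: opening $8,311.16; interest $41.56 → $8,352.72; payment $981.00; balance $7,371.72
Week 2: opening $7,371.72; interest $36.86 → $7,408.58; payment $981.00; balance $6,427.58
Week 3: opening $6,427.58; interest $32.14 → $6,459.72; payment $981.00; balance $5,478.72
Week 4: opening $5,478.72; interest $27.39 → $5,506.11; payment $981.00; balance $4,525.11
Week 5: opening $4,525.11; interest $22.63 → $4,547.74; payment $981.00; balance $3,566.74
Week 6: opening $3,566.74; interest $17.83 → $3,584.57; payment $981.00; balance $2,603.57
Week 7: opening $2,603.57; interest $13.02 → $2,616.59; payment $981.00; balance $1,635.59
Week 8: opening $1,635.59; interest $8.18 → $1,643.77; payment $981.00; balance $662.77
Week 9: opening $662.77; interest $3.31 → $666.08; payment $666.08; balance $0.00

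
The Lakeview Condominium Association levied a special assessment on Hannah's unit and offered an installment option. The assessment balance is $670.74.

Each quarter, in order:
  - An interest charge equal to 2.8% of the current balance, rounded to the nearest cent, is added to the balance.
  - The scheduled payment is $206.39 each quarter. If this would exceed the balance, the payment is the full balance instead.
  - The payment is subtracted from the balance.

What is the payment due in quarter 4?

$94.59

# | Opening | Interest | Payment | End bal
1 | $670.74 | $18.78 | $206.39 | $483.13
2 | $483.13 | $13.53 | $206.39 | $290.27
3 | $290.27 | $8.13 | $206.39 | $92.01
4 | $92.01 | $2.58 | $94.59 | $0.00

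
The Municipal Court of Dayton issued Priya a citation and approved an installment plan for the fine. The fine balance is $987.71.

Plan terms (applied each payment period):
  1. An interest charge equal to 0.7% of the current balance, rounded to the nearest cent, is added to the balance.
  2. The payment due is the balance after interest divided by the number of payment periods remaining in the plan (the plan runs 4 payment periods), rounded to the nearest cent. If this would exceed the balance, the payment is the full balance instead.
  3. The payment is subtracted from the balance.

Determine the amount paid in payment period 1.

Payment period 1: opening $987.71; interest $6.91 → $994.62; payment $248.66; balance $745.96

$248.66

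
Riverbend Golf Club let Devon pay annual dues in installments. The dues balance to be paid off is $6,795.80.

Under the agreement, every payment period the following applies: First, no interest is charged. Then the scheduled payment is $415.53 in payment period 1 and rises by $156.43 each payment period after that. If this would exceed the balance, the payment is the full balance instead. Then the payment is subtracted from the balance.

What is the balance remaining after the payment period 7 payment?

Payment period 1: opening $6,795.80; payment $415.53; balance $6,380.27
Payment period 2: opening $6,380.27; payment $571.96; balance $5,808.31
Payment period 3: opening $5,808.31; payment $728.39; balance $5,079.92
Payment period 4: opening $5,079.92; payment $884.82; balance $4,195.10
Payment period 5: opening $4,195.10; payment $1,041.25; balance $3,153.85
Payment period 6: opening $3,153.85; payment $1,197.68; balance $1,956.17
Payment period 7: opening $1,956.17; payment $1,354.11; balance $602.06

$602.06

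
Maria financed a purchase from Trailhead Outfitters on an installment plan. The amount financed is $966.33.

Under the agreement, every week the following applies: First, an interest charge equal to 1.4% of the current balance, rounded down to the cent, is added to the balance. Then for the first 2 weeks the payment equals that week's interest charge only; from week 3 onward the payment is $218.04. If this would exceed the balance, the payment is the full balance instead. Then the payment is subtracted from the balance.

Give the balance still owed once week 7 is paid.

Week 1: opening $966.33; interest $13.52 → $979.85; payment $13.52; balance $966.33
Week 2: opening $966.33; interest $13.52 → $979.85; payment $13.52; balance $966.33
Week 3: opening $966.33; interest $13.52 → $979.85; payment $218.04; balance $761.81
Week 4: opening $761.81; interest $10.66 → $772.47; payment $218.04; balance $554.43
Week 5: opening $554.43; interest $7.76 → $562.19; payment $218.04; balance $344.15
Week 6: opening $344.15; interest $4.81 → $348.96; payment $218.04; balance $130.92
Week 7: opening $130.92; interest $1.83 → $132.75; payment $132.75; balance $0.00

$0.00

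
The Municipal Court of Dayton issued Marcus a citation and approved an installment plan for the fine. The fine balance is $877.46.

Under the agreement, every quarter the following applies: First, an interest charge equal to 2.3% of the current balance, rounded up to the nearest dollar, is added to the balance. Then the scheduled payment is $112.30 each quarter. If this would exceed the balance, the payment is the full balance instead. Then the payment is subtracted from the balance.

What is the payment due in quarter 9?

$85.06

# | Opening | Interest | Payment | End bal
1 | $877.46 | $21.00 | $112.30 | $786.16
2 | $786.16 | $19.00 | $112.30 | $692.86
3 | $692.86 | $16.00 | $112.30 | $596.56
4 | $596.56 | $14.00 | $112.30 | $498.26
5 | $498.26 | $12.00 | $112.30 | $397.96
6 | $397.96 | $10.00 | $112.30 | $295.66
7 | $295.66 | $7.00 | $112.30 | $190.36
8 | $190.36 | $5.00 | $112.30 | $83.06
9 | $83.06 | $2.00 | $85.06 | $0.00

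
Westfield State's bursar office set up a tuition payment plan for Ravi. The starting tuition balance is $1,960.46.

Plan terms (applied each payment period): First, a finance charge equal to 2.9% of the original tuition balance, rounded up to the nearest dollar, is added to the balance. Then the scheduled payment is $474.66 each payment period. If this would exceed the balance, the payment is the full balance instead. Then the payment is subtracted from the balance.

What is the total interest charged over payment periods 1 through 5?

Payment period 1: $1,960.46 +$57.00 interest = $2,017.46; pay $474.66 → $1,542.80
Payment period 2: $1,542.80 +$57.00 interest = $1,599.80; pay $474.66 → $1,125.14
Payment period 3: $1,125.14 +$57.00 interest = $1,182.14; pay $474.66 → $707.48
Payment period 4: $707.48 +$57.00 interest = $764.48; pay $474.66 → $289.82
Payment period 5: $289.82 +$57.00 interest = $346.82; pay $346.82 → $0.00
Total interest: $57.00 + $57.00 + $57.00 + $57.00 + $57.00 = $285.00

$285.00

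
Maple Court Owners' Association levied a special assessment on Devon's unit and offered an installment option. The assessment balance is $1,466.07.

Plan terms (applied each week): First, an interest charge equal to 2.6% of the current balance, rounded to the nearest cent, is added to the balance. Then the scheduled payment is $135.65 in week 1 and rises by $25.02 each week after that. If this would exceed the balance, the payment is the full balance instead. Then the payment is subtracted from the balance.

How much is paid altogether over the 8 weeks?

$1,658.56

Week 1: opening $1,466.07; interest $38.12 → $1,504.19; payment $135.65; balance $1,368.54
Week 2: opening $1,368.54; interest $35.58 → $1,404.12; payment $160.67; balance $1,243.45
Week 3: opening $1,243.45; interest $32.33 → $1,275.78; payment $185.69; balance $1,090.09
Week 4: opening $1,090.09; interest $28.34 → $1,118.43; payment $210.71; balance $907.72
Week 5: opening $907.72; interest $23.60 → $931.32; payment $235.73; balance $695.59
Week 6: opening $695.59; interest $18.09 → $713.68; payment $260.75; balance $452.93
Week 7: opening $452.93; interest $11.78 → $464.71; payment $285.77; balance $178.94
Week 8: opening $178.94; interest $4.65 → $183.59; payment $183.59; balance $0.00
Total paid: $1,658.56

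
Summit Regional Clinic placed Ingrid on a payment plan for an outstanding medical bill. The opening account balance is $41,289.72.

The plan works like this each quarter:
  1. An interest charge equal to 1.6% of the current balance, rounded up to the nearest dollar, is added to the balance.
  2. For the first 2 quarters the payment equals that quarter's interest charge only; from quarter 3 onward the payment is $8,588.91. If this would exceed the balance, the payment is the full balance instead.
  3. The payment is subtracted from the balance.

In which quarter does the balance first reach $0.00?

# | Opening | Interest | Payment | End bal
1 | $41,289.72 | $661.00 | $661.00 | $41,289.72
2 | $41,289.72 | $661.00 | $661.00 | $41,289.72
3 | $41,289.72 | $661.00 | $8,588.91 | $33,361.81
4 | $33,361.81 | $534.00 | $8,588.91 | $25,306.90
5 | $25,306.90 | $405.00 | $8,588.91 | $17,122.99
6 | $17,122.99 | $274.00 | $8,588.91 | $8,808.08
7 | $8,808.08 | $141.00 | $8,588.91 | $360.17
8 | $360.17 | $6.00 | $366.17 | $0.00
Balance reaches $0.00 in quarter 8.

8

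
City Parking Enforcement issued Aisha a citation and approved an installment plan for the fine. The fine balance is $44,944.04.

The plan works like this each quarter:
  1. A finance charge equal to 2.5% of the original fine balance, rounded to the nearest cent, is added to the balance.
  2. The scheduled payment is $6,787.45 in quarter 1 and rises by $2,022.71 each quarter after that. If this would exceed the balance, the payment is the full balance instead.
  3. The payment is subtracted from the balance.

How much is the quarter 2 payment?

$8,810.16

Quarter 1: $44,944.04 +$1,123.60 interest = $46,067.64; pay $6,787.45 → $39,280.19
Quarter 2: $39,280.19 +$1,123.60 interest = $40,403.79; pay $8,810.16 → $31,593.63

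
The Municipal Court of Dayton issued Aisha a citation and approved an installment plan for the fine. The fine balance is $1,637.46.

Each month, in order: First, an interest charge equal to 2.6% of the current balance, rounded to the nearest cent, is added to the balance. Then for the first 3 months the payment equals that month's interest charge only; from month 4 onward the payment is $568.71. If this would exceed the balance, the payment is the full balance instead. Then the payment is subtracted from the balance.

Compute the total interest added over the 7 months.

Month 1: $1,637.46 +$42.57 interest = $1,680.03; pay $42.57 → $1,637.46
Month 2: $1,637.46 +$42.57 interest = $1,680.03; pay $42.57 → $1,637.46
Month 3: $1,637.46 +$42.57 interest = $1,680.03; pay $42.57 → $1,637.46
Month 4: $1,637.46 +$42.57 interest = $1,680.03; pay $568.71 → $1,111.32
Month 5: $1,111.32 +$28.89 interest = $1,140.21; pay $568.71 → $571.50
Month 6: $571.50 +$14.86 interest = $586.36; pay $568.71 → $17.65
Month 7: $17.65 +$0.46 interest = $18.11; pay $18.11 → $0.00
Total interest: $42.57 + $42.57 + $42.57 + $42.57 + $28.89 + $14.86 + $0.46 = $214.49

$214.49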